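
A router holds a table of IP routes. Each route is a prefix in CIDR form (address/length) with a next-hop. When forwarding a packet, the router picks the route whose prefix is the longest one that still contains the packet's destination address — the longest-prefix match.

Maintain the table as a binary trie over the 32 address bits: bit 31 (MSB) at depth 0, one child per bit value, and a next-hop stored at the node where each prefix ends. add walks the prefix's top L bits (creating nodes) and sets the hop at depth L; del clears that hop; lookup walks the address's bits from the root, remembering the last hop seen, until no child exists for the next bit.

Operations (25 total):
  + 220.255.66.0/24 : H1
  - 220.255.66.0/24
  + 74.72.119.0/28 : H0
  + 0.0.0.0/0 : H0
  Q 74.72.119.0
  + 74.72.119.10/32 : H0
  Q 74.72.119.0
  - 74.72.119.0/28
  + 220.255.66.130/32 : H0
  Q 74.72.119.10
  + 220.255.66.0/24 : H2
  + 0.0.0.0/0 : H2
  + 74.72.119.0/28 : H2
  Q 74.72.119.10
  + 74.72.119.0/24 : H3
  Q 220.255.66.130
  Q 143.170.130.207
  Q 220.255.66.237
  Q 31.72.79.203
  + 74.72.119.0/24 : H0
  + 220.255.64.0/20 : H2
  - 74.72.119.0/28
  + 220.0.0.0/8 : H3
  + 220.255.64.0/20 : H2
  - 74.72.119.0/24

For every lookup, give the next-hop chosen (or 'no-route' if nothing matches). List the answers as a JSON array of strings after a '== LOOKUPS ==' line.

Trace:
  + 220.255.66.0/24 (H1) depth=24
  del 220.255.66.0/24 (clear depth 24)
  + 74.72.119.0/28 (H0) depth=28
  + 0.0.0.0/0 (H0) depth=0
  lookup 74.72.119.0: bits 0100101001001000011101110000 walk d0:H0→d1:-→d2:-→d3:-→d4:-→d5:-→d6:-→d7:-→d8:-→d9:-→d10:-→d11:-→d12:-→d13:-→d14:-→d15:-→d16:-→d17:-→d18:-→d19:-→d20:-→d21:-→d22:-→d23:-→d24:-→d25:-→d26:-→d27:-→d28:H0 -> H0
  + 74.72.119.10/32 (H0) depth=32
  lookup 74.72.119.0: bits 0100101001001000011101110000 walk d0:H0→d1:-→d2:-→d3:-→d4:-→d5:-→d6:-→d7:-→d8:-→d9:-→d10:-→d11:-→d12:-→d13:-→d14:-→d15:-→d16:-→d17:-→d18:-→d19:-→d20:-→d21:-→d22:-→d23:-→d24:-→d25:-→d26:-→d27:-→d28:H0 -> H0
  del 74.72.119.0/28 (clear depth 28)
  + 220.255.66.130/32 (H0) depth=32
  lookup 74.72.119.10: bits 01001010010010000111011100001010 walk d0:H0→d1:-→d2:-→d3:-→d4:-→d5:-→d6:-→d7:-→d8:-→d9:-→d10:-→d11:-→d12:-→d13:-→d14:-→d15:-→d16:-→d17:-→d18:-→d19:-→d20:-→d21:-→d22:-→d23:-→d24:-→d25:-→d26:-→d27:-→d28:-→d29:-→d30:-→d31:-→d32:H0 -> H0
  + 220.255.66.0/24 (H2) depth=24
  + 0.0.0.0/0 (H2) depth=0
  + 74.72.119.0/28 (H2) depth=28
  lookup 74.72.119.10: bits 01001010010010000111011100001010 walk d0:H2→d1:-→d2:-→d3:-→d4:-→d5:-→d6:-→d7:-→d8:-→d9:-→d10:-→d11:-→d12:-→d13:-→d14:-→d15:-→d16:-→d17:-→d18:-→d19:-→d20:-→d21:-→d22:-→d23:-→d24:-→d25:-→d26:-→d27:-→d28:H2→d29:-→d30:-→d31:-→d32:H0 -> H0
  + 74.72.119.0/24 (H3) depth=24
  lookup 220.255.66.130: bits 11011100111111110100001010000010 walk d0:H2→d1:-→d2:-→d3:-→d4:-→d5:-→d6:-→d7:-→d8:-→d9:-→d10:-→d11:-→d12:-→d13:-→d14:-→d15:-→d16:-→d17:-→d18:-→d19:-→d20:-→d21:-→d22:-→d23:-→d24:H2→d25:-→d26:-→d27:-→d28:-→d29:-→d30:-→d31:-→d32:H0 -> H0
  lookup 143.170.130.207: bits 1 walk d0:H2→d1:- -> H2
  lookup 220.255.66.237: bits 1101110011111111010000101 walk d0:H2→d1:-→d2:-→d3:-→d4:-→d5:-→d6:-→d7:-→d8:-→d9:-→d10:-→d11:-→d12:-→d13:-→d14:-→d15:-→d16:-→d17:-→d18:-→d19:-→d20:-→d21:-→d22:-→d23:-→d24:H2→d25:- -> H2
  lookup 31.72.79.203: bits 0 walk d0:H2→d1:- -> H2
  + 74.72.119.0/24 (H0) depth=24
  + 220.255.64.0/20 (H2) depth=20
  del 74.72.119.0/28 (clear depth 28)
  + 220.0.0.0/8 (H3) depth=8
  + 220.255.64.0/20 (H2) depth=20
  del 74.72.119.0/24 (clear depth 24)

== LOOKUPS ==
["H0","H0","H0","H0","H0","H2","H2","H2"]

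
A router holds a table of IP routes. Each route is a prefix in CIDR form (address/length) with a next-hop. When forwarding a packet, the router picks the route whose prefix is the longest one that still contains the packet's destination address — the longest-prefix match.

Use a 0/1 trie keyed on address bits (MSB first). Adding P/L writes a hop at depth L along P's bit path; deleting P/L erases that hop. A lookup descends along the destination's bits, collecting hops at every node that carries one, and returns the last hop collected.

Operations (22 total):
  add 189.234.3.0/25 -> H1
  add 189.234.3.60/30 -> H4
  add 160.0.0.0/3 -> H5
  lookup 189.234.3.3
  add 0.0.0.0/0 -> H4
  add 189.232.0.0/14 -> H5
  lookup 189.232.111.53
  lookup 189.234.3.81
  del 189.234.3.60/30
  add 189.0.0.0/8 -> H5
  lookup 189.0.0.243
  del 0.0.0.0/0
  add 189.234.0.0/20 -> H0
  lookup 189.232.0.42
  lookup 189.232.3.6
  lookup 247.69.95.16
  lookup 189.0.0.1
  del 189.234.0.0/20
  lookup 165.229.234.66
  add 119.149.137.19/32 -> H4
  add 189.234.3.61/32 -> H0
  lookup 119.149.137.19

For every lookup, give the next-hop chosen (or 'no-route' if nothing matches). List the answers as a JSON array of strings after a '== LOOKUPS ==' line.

Apply in order:
  + 189.234.3.0/25 (H1) depth=25
  + 189.234.3.60/30 (H4) depth=30
  + 160.0.0.0/3 (H5) depth=3
  ? 189.234.3.3  path d0:-→d1:-→d2:-→d3:H5→d4:-→d5:-→d6:-→d7:-→d8:-→d9:-→d10:-→d11:-→d12:-→d13:-→d14:-→d15:-→d16:-→d17:-→d18:-→d19:-→d20:-→d21:-→d22:-→d23:-→d24:-→d25:H1→d26:-  best=H1
  + 0.0.0.0/0 (H4) depth=0
  + 189.232.0.0/14 (H5) depth=14
  ? 189.232.111.53  path d0:H4→d1:-→d2:-→d3:H5→d4:-→d5:-→d6:-→d7:-→d8:-→d9:-→d10:-→d11:-→d12:-→d13:-→d14:H5  best=H5
  ? 189.234.3.81  path d0:H4→d1:-→d2:-→d3:H5→d4:-→d5:-→d6:-→d7:-→d8:-→d9:-→d10:-→d11:-→d12:-→d13:-→d14:H5→d15:-→d16:-→d17:-→d18:-→d19:-→d20:-→d21:-→d22:-→d23:-→d24:-→d25:H1  best=H1
  - 189.234.3.60/30 clear@30
  + 189.0.0.0/8 (H5) depth=8
  ? 189.0.0.243  path d0:H4→d1:-→d2:-→d3:H5→d4:-→d5:-→d6:-→d7:-→d8:H5  best=H5
  - 0.0.0.0/0 clear@0
  + 189.234.0.0/20 (H0) depth=20
  ? 189.232.0.42  path d0:-→d1:-→d2:-→d3:H5→d4:-→d5:-→d6:-→d7:-→d8:H5→d9:-→d10:-→d11:-→d12:-→d13:-→d14:H5  best=H5
  ? 189.232.3.6  path d0:-→d1:-→d2:-→d3:H5→d4:-→d5:-→d6:-→d7:-→d8:H5→d9:-→d10:-→d11:-→d12:-→d13:-→d14:H5  best=H5
  ? 247.69.95.16  path d0:-→d1:-  best=no-route
  ? 189.0.0.1  path d0:-→d1:-→d2:-→d3:H5→d4:-→d5:-→d6:-→d7:-→d8:H5  best=H5
  - 189.234.0.0/20 clear@20
  ? 165.229.234.66  path d0:-→d1:-→d2:-→d3:H5  best=H5
  + 119.149.137.19/32 (H4) depth=32
  + 189.234.3.61/32 (H0) depth=32
  ? 119.149.137.19  path d0:-→d1:-→d2:-→d3:-→d4:-→d5:-→d6:-→d7:-→d8:-→d9:-→d10:-→d11:-→d12:-→d13:-→d14:-→d15:-→d16:-→d17:-→d18:-→d19:-→d20:-→d21:-→d22:-→d23:-→d24:-→d25:-→d26:-→d27:-→d28:-→d29:-→d30:-→d31:-→d32:H4  best=H4

== LOOKUPS ==
["H1","H5","H1","H5","H5","H5","no-route","H5","H5","H4"]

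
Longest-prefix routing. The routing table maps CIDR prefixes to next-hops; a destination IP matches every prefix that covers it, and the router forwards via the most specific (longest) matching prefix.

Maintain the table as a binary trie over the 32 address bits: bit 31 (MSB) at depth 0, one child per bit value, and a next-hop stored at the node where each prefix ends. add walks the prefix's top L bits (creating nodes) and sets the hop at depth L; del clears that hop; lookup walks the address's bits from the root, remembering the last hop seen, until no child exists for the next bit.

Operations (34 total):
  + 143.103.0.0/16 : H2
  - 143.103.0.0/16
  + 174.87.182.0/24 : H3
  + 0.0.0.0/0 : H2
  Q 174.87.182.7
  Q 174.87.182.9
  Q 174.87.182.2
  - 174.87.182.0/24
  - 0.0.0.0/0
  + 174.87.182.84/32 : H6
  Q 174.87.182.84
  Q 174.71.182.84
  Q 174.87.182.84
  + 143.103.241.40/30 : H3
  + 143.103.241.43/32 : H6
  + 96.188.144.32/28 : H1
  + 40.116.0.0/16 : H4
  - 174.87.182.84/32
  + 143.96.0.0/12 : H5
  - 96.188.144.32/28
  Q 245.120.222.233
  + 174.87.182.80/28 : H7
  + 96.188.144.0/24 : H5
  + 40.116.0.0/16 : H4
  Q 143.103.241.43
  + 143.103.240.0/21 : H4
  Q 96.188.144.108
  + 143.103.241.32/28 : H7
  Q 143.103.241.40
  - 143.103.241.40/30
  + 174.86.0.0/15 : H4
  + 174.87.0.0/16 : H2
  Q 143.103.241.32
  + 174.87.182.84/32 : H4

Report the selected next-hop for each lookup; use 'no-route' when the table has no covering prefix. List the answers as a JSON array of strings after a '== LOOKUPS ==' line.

Apply in order:
  + 143.103.0.0/16 (H2) depth=16
  - 143.103.0.0/16 clear@16
  + 174.87.182.0/24 (H3) depth=24
  + 0.0.0.0/0 (H2) depth=0
  ? 174.87.182.7  path d0:H2→d1:-→d2:-→d3:-→d4:-→d5:-→d6:-→d7:-→d8:-→d9:-→d10:-→d11:-→d12:-→d13:-→d14:-→d15:-→d16:-→d17:-→d18:-→d19:-→d20:-→d21:-→d22:-→d23:-→d24:H3  best=H3
  ? 174.87.182.9  path d0:H2→d1:-→d2:-→d3:-→d4:-→d5:-→d6:-→d7:-→d8:-→d9:-→d10:-→d11:-→d12:-→d13:-→d14:-→d15:-→d16:-→d17:-→d18:-→d19:-→d20:-→d21:-→d22:-→d23:-→d24:H3  best=H3
  ? 174.87.182.2  path d0:H2→d1:-→d2:-→d3:-→d4:-→d5:-→d6:-→d7:-→d8:-→d9:-→d10:-→d11:-→d12:-→d13:-→d14:-→d15:-→d16:-→d17:-→d18:-→d19:-→d20:-→d21:-→d22:-→d23:-→d24:H3  best=H3
  - 174.87.182.0/24 clear@24
  - 0.0.0.0/0 clear@0
  + 174.87.182.84/32 (H6) depth=32
  ? 174.87.182.84  path d0:-→d1:-→d2:-→d3:-→d4:-→d5:-→d6:-→d7:-→d8:-→d9:-→d10:-→d11:-→d12:-→d13:-→d14:-→d15:-→d16:-→d17:-→d18:-→d19:-→d20:-→d21:-→d22:-→d23:-→d24:-→d25:-→d26:-→d27:-→d28:-→d29:-→d30:-→d31:-→d32:H6  best=H6
  ? 174.71.182.84  path d0:-→d1:-→d2:-→d3:-→d4:-→d5:-→d6:-→d7:-→d8:-→d9:-→d10:-→d11:-  best=no-route
  ? 174.87.182.84  path d0:-→d1:-→d2:-→d3:-→d4:-→d5:-→d6:-→d7:-→d8:-→d9:-→d10:-→d11:-→d12:-→d13:-→d14:-→d15:-→d16:-→d17:-→d18:-→d19:-→d20:-→d21:-→d22:-→d23:-→d24:-→d25:-→d26:-→d27:-→d28:-→d29:-→d30:-→d31:-→d32:H6  best=H6
  + 143.103.241.40/30 (H3) depth=30
  + 143.103.241.43/32 (H6) depth=32
  + 96.188.144.32/28 (H1) depth=28
  + 40.116.0.0/16 (H4) depth=16
  - 174.87.182.84/32 clear@32
  + 143.96.0.0/12 (H5) depth=12
  - 96.188.144.32/28 clear@28
  ? 245.120.222.233  path d0:-→d1:-  best=no-route
  + 174.87.182.80/28 (H7) depth=28
  + 96.188.144.0/24 (H5) depth=24
  + 40.116.0.0/16 (H4) depth=16
  ? 143.103.241.43  path d0:-→d1:-→d2:-→d3:-→d4:-→d5:-→d6:-→d7:-→d8:-→d9:-→d10:-→d11:-→d12:H5→d13:-→d14:-→d15:-→d16:-→d17:-→d18:-→d19:-→d20:-→d21:-→d22:-→d23:-→d24:-→d25:-→d26:-→d27:-→d28:-→d29:-→d30:H3→d31:-→d32:H6  best=H6
  + 143.103.240.0/21 (H4) depth=21
  ? 96.188.144.108  path d0:-→d1:-→d2:-→d3:-→d4:-→d5:-→d6:-→d7:-→d8:-→d9:-→d10:-→d11:-→d12:-→d13:-→d14:-→d15:-→d16:-→d17:-→d18:-→d19:-→d20:-→d21:-→d22:-→d23:-→d24:H5→d25:-  best=H5
  + 143.103.241.32/28 (H7) depth=28
  ? 143.103.241.40  path d0:-→d1:-→d2:-→d3:-→d4:-→d5:-→d6:-→d7:-→d8:-→d9:-→d10:-→d11:-→d12:H5→d13:-→d14:-→d15:-→d16:-→d17:-→d18:-→d19:-→d20:-→d21:H4→d22:-→d23:-→d24:-→d25:-→d26:-→d27:-→d28:H7→d29:-→d30:H3  best=H3
  - 143.103.241.40/30 clear@30
  + 174.86.0.0/15 (H4) depth=15
  + 174.87.0.0/16 (H2) depth=16
  ? 143.103.241.32  path d0:-→d1:-→d2:-→d3:-→d4:-→d5:-→d6:-→d7:-→d8:-→d9:-→d10:-→d11:-→d12:H5→d13:-→d14:-→d15:-→d16:-→d17:-→d18:-→d19:-→d20:-→d21:H4→d22:-→d23:-→d24:-→d25:-→d26:-→d27:-→d28:H7  best=H7
  + 174.87.182.84/32 (H4) depth=32

== LOOKUPS ==
["H3","H3","H3","H6","no-route","H6","no-route","H6","H5","H3","H7"]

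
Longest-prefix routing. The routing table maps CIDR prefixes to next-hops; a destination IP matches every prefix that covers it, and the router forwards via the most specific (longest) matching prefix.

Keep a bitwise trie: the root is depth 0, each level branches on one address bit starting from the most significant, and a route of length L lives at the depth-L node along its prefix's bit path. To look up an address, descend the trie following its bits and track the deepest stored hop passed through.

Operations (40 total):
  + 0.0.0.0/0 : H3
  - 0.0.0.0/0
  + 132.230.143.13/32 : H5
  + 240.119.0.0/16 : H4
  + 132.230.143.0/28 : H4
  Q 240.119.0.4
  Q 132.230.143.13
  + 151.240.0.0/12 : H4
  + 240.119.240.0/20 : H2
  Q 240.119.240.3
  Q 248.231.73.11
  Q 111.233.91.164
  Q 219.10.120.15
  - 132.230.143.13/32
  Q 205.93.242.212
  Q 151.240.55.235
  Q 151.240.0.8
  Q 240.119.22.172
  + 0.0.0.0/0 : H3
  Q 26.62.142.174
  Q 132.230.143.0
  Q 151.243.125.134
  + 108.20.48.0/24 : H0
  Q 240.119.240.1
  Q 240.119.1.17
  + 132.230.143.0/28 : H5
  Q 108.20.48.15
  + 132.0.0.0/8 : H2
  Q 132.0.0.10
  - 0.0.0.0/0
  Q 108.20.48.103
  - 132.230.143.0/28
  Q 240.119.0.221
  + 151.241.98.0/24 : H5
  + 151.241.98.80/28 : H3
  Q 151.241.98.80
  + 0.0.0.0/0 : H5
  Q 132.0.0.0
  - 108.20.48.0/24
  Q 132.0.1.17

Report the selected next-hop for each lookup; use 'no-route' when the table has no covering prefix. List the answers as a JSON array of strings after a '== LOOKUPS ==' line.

Apply in order:
  add 0.0.0.0/0 -> H3 at depth 0
  - 0.0.0.0/0 clear@0
  add 132.230.143.13/32 -> H5 at depth 32
  add 240.119.0.0/16 -> H4 at depth 16
  add 132.230.143.0/28 -> H4 at depth 28
  ? 240.119.0.4  path d0:-→d1:-→d2:-→d3:-→d4:-→d5:-→d6:-→d7:-→d8:-→d9:-→d10:-→d11:-→d12:-→d13:-→d14:-→d15:-→d16:H4  best=H4
  ? 132.230.143.13  path d0:-→d1:-→d2:-→d3:-→d4:-→d5:-→d6:-→d7:-→d8:-→d9:-→d10:-→d11:-→d12:-→d13:-→d14:-→d15:-→d16:-→d17:-→d18:-→d19:-→d20:-→d21:-→d22:-→d23:-→d24:-→d25:-→d26:-→d27:-→d28:H4→d29:-→d30:-→d31:-→d32:H5  best=H5
  add 151.240.0.0/12 -> H4 at depth 12
  add 240.119.240.0/20 -> H2 at depth 20
  ? 240.119.240.3  path d0:-→d1:-→d2:-→d3:-→d4:-→d5:-→d6:-→d7:-→d8:-→d9:-→d10:-→d11:-→d12:-→d13:-→d14:-→d15:-→d16:H4→d17:-→d18:-→d19:-→d20:H2  best=H2
  ? 248.231.73.11  path d0:-→d1:-→d2:-→d3:-→d4:-  best=no-route
  ? 111.233.91.164  path d0:-  best=no-route
  ? 219.10.120.15  path d0:-→d1:-→d2:-  best=no-route
  - 132.230.143.13/32 clear@32
  ? 205.93.242.212  path d0:-→d1:-→d2:-  best=no-route
  ? 151.240.55.235  path d0:-→d1:-→d2:-→d3:-→d4:-→d5:-→d6:-→d7:-→d8:-→d9:-→d10:-→d11:-→d12:H4  best=H4
  ? 151.240.0.8  path d0:-→d1:-→d2:-→d3:-→d4:-→d5:-→d6:-→d7:-→d8:-→d9:-→d10:-→d11:-→d12:H4  best=H4
  ? 240.119.22.172  path d0:-→d1:-→d2:-→d3:-→d4:-→d5:-→d6:-→d7:-→d8:-→d9:-→d10:-→d11:-→d12:-→d13:-→d14:-→d15:-→d16:H4  best=H4
  add 0.0.0.0/0 -> H3 at depth 0
  ? 26.62.142.174  path d0:H3  best=H3
  ? 132.230.143.0  path d0:H3→d1:-→d2:-→d3:-→d4:-→d5:-→d6:-→d7:-→d8:-→d9:-→d10:-→d11:-→d12:-→d13:-→d14:-→d15:-→d16:-→d17:-→d18:-→d19:-→d20:-→d21:-→d22:-→d23:-→d24:-→d25:-→d26:-→d27:-→d28:H4  best=H4
  ? 151.243.125.134  path d0:H3→d1:-→d2:-→d3:-→d4:-→d5:-→d6:-→d7:-→d8:-→d9:-→d10:-→d11:-→d12:H4  best=H4
  add 108.20.48.0/24 -> H0 at depth 24
  ? 240.119.240.1  path d0:H3→d1:-→d2:-→d3:-→d4:-→d5:-→d6:-→d7:-→d8:-→d9:-→d10:-→d11:-→d12:-→d13:-→d14:-→d15:-→d16:H4→d17:-→d18:-→d19:-→d20:H2  best=H2
  ? 240.119.1.17  path d0:H3→d1:-→d2:-→d3:-→d4:-→d5:-→d6:-→d7:-→d8:-→d9:-→d10:-→d11:-→d12:-→d13:-→d14:-→d15:-→d16:H4  best=H4
  add 132.230.143.0/28 -> H5 at depth 28
  ? 108.20.48.15  path d0:H3→d1:-→d2:-→d3:-→d4:-→d5:-→d6:-→d7:-→d8:-→d9:-→d10:-→d11:-→d12:-→d13:-→d14:-→d15:-→d16:-→d17:-→d18:-→d19:-→d20:-→d21:-→d22:-→d23:-→d24:H0  best=H0
  add 132.0.0.0/8 -> H2 at depth 8
  ? 132.0.0.10  path d0:H3→d1:-→d2:-→d3:-→d4:-→d5:-→d6:-→d7:-→d8:H2  best=H2
  - 0.0.0.0/0 clear@0
  ? 108.20.48.103  path d0:-→d1:-→d2:-→d3:-→d4:-→d5:-→d6:-→d7:-→d8:-→d9:-→d10:-→d11:-→d12:-→d13:-→d14:-→d15:-→d16:-→d17:-→d18:-→d19:-→d20:-→d21:-→d22:-→d23:-→d24:H0  best=H0
  - 132.230.143.0/28 clear@28
  ? 240.119.0.221  path d0:-→d1:-→d2:-→d3:-→d4:-→d5:-→d6:-→d7:-→d8:-→d9:-→d10:-→d11:-→d12:-→d13:-→d14:-→d15:-→d16:H4  best=H4
  add 151.241.98.0/24 -> H5 at depth 24
  add 151.241.98.80/28 -> H3 at depth 28
  ? 151.241.98.80  path d0:-→d1:-→d2:-→d3:-→d4:-→d5:-→d6:-→d7:-→d8:-→d9:-→d10:-→d11:-→d12:H4→d13:-→d14:-→d15:-→d16:-→d17:-→d18:-→d19:-→d20:-→d21:-→d22:-→d23:-→d24:H5→d25:-→d26:-→d27:-→d28:H3  best=H3
  add 0.0.0.0/0 -> H5 at depth 0
  ? 132.0.0.0  path d0:H5→d1:-→d2:-→d3:-→d4:-→d5:-→d6:-→d7:-→d8:H2  best=H2
  - 108.20.48.0/24 clear@24
  ? 132.0.1.17  path d0:H5→d1:-→d2:-→d3:-→d4:-→d5:-→d6:-→d7:-→d8:H2  best=H2

== LOOKUPS ==
["H4","H5","H2","no-route","no-route","no-route","no-route","H4","H4","H4","H3","H4","H4","H2","H4","H0","H2","H0","H4","H3","H2","H2"]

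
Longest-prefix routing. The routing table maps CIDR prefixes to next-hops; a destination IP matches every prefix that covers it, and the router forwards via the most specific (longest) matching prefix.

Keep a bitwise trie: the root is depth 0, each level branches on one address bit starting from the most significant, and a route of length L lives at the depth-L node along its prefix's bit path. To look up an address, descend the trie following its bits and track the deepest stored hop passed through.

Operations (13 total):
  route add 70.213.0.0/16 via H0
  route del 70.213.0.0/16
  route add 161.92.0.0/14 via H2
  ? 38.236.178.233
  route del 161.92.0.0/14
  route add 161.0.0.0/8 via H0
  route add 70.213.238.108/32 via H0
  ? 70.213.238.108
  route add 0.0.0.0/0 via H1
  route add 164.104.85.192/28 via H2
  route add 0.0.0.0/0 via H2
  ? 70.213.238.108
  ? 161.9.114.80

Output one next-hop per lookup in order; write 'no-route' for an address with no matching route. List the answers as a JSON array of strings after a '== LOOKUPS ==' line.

Trace:
  + 70.213.0.0/16 (H0) depth=16
  del 70.213.0.0/16 (clear depth 16)
  + 161.92.0.0/14 (H2) depth=14
  ? 38.236.178.233  path d0:-→d1:-  best=no-route
  del 161.92.0.0/14 (clear depth 14)
  + 161.0.0.0/8 (H0) depth=8
  + 70.213.238.108/32 (H0) depth=32
  ? 70.213.238.108  path d0:-→d1:-→d2:-→d3:-→d4:-→d5:-→d6:-→d7:-→d8:-→d9:-→d10:-→d11:-→d12:-→d13:-→d14:-→d15:-→d16:-→d17:-→d18:-→d19:-→d20:-→d21:-→d22:-→d23:-→d24:-→d25:-→d26:-→d27:-→d28:-→d29:-→d30:-→d31:-→d32:H0  best=H0
  + 0.0.0.0/0 (H1) depth=0
  + 164.104.85.192/28 (H2) depth=28
  + 0.0.0.0/0 (H2) depth=0
  ? 70.213.238.108  path d0:H2→d1:-→d2:-→d3:-→d4:-→d5:-→d6:-→d7:-→d8:-→d9:-→d10:-→d11:-→d12:-→d13:-→d14:-→d15:-→d16:-→d17:-→d18:-→d19:-→d20:-→d21:-→d22:-→d23:-→d24:-→d25:-→d26:-→d27:-→d28:-→d29:-→d30:-→d31:-→d32:H0  best=H0
  ? 161.9.114.80  path d0:H2→d1:-→d2:-→d3:-→d4:-→d5:-→d6:-→d7:-→d8:H0→d9:-  best=H0

== LOOKUPS ==
["no-route","H0","H0","H0"]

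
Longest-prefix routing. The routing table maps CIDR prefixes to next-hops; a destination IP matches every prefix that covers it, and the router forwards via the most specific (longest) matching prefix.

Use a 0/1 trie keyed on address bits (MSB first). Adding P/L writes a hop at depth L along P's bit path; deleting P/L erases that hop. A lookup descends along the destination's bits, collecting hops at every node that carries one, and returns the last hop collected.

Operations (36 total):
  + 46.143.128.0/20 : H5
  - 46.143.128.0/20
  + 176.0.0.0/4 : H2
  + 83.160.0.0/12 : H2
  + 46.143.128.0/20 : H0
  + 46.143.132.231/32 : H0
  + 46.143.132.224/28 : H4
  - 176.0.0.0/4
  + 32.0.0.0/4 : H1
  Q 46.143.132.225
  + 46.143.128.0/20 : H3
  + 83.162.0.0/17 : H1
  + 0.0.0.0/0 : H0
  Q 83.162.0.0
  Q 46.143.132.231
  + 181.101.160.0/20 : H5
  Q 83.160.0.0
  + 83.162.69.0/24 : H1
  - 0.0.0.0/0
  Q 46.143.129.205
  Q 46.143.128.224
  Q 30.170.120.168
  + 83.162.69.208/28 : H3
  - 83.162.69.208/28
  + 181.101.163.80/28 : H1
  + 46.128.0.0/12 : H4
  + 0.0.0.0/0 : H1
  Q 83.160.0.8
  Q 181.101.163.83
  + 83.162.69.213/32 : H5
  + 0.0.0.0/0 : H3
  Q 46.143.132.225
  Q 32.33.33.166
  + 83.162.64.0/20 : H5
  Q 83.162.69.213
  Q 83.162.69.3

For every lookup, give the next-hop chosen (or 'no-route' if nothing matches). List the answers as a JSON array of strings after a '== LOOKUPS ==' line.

Trace:
  + 46.143.128.0/20 (H5) depth=20
  del 46.143.128.0/20 (clear depth 20)
  + 176.0.0.0/4 (H2) depth=4
  + 83.160.0.0/12 (H2) depth=12
  + 46.143.128.0/20 (H0) depth=20
  + 46.143.132.231/32 (H0) depth=32
  + 46.143.132.224/28 (H4) depth=28
  del 176.0.0.0/4 (clear depth 4)
  + 32.0.0.0/4 (H1) depth=4
  Q 46.143.132.225: descend 00101110100011111000010011100 ; hops seen [H1,H0,H4] ; pick H4
  + 46.143.128.0/20 (H3) depth=20
  + 83.162.0.0/17 (H1) depth=17
  + 0.0.0.0/0 (H0) depth=0
  Q 83.162.0.0: descend 01010011101000100 ; hops seen [H0,H2,H1] ; pick H1
  Q 46.143.132.231: descend 00101110100011111000010011100111 ; hops seen [H0,H1,H3,H4,H0] ; pick H0
  + 181.101.160.0/20 (H5) depth=20
  Q 83.160.0.0: descend 01010011101000 ; hops seen [H0,H2] ; pick H2
  + 83.162.69.0/24 (H1) depth=24
  del 0.0.0.0/0 (clear depth 0)
  Q 46.143.129.205: descend 001011101000111110000 ; hops seen [H1,H3] ; pick H3
  Q 46.143.128.224: descend 001011101000111110000 ; hops seen [H1,H3] ; pick H3
  Q 30.170.120.168: descend 00 ; hops seen [∅] ; pick no-route
  + 83.162.69.208/28 (H3) depth=28
  del 83.162.69.208/28 (clear depth 28)
  + 181.101.163.80/28 (H1) depth=28
  + 46.128.0.0/12 (H4) depth=12
  + 0.0.0.0/0 (H1) depth=0
  Q 83.160.0.8: descend 01010011101000 ; hops seen [H1,H2] ; pick H2
  Q 181.101.163.83: descend 1011010101100101101000110101 ; hops seen [H1,H5,H1] ; pick H1
  + 83.162.69.213/32 (H5) depth=32
  + 0.0.0.0/0 (H3) depth=0
  Q 46.143.132.225: descend 00101110100011111000010011100 ; hops seen [H3,H1,H4,H3,H4] ; pick H4
  Q 32.33.33.166: descend 0010 ; hops seen [H3,H1] ; pick H1
  + 83.162.64.0/20 (H5) depth=20
  Q 83.162.69.213: descend 01010011101000100100010111010101 ; hops seen [H3,H2,H1,H5,H1,H5] ; pick H5
  Q 83.162.69.3: descend 010100111010001001000101 ; hops seen [H3,H2,H1,H5,H1] ; pick H1

== LOOKUPS ==
["H4","H1","H0","H2","H3","H3","no-route","H2","H1","H4","H1","H5","H1"]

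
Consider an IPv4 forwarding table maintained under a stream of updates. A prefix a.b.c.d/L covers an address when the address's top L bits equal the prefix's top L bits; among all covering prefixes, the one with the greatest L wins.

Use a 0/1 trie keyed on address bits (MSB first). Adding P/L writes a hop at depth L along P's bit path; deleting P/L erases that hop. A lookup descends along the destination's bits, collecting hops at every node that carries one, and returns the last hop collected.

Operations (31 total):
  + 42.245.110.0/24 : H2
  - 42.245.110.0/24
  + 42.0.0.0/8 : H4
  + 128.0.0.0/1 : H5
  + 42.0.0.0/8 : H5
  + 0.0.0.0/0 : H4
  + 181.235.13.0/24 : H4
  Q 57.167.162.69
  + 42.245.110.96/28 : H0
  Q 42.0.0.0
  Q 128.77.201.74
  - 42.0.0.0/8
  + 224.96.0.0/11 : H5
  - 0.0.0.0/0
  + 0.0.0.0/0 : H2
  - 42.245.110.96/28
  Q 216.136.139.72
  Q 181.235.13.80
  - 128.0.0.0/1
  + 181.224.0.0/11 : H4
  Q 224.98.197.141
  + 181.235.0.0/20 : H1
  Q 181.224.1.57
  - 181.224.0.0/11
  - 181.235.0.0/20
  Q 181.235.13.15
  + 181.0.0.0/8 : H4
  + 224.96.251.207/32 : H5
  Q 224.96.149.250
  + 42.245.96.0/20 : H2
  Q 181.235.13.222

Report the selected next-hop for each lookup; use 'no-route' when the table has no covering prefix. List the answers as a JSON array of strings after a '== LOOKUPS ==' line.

Trace:
  add 42.245.110.0/24 -> H2 at depth 24
  del 42.245.110.0/24 (clear depth 24)
  add 42.0.0.0/8 -> H4 at depth 8
  add 128.0.0.0/1 -> H5 at depth 1
  add 42.0.0.0/8 -> H5 at depth 8
  add 0.0.0.0/0 -> H4 at depth 0
  add 181.235.13.0/24 -> H4 at depth 24
  Q 57.167.162.69: descend 001 ; hops seen [H4] ; pick H4
  add 42.245.110.96/28 -> H0 at depth 28
  Q 42.0.0.0: descend 00101010 ; hops seen [H4,H5] ; pick H5
  Q 128.77.201.74: descend 10 ; hops seen [H4,H5] ; pick H5
  del 42.0.0.0/8 (clear depth 8)
  add 224.96.0.0/11 -> H5 at depth 11
  del 0.0.0.0/0 (clear depth 0)
  add 0.0.0.0/0 -> H2 at depth 0
  del 42.245.110.96/28 (clear depth 28)
  Q 216.136.139.72: descend 11 ; hops seen [H2,H5] ; pick H5
  Q 181.235.13.80: descend 101101011110101100001101 ; hops seen [H2,H5,H4] ; pick H4
  del 128.0.0.0/1 (clear depth 1)
  add 181.224.0.0/11 -> H4 at depth 11
  Q 224.98.197.141: descend 11100000011 ; hops seen [H2,H5] ; pick H5
  add 181.235.0.0/20 -> H1 at depth 20
  Q 181.224.1.57: descend 101101011110 ; hops seen [H2,H4] ; pick H4
  del 181.224.0.0/11 (clear depth 11)
  del 181.235.0.0/20 (clear depth 20)
  Q 181.235.13.15: descend 101101011110101100001101 ; hops seen [H2,H4] ; pick H4
  add 181.0.0.0/8 -> H4 at depth 8
  add 224.96.251.207/32 -> H5 at depth 32
  Q 224.96.149.250: descend 11100000011000001 ; hops seen [H2,H5] ; pick H5
  add 42.245.96.0/20 -> H2 at depth 20
  Q 181.235.13.222: descend 101101011110101100001101 ; hops seen [H2,H4,H4] ; pick H4

== LOOKUPS ==
["H4","H5","H5","H5","H4","H5","H4","H4","H5","H4"]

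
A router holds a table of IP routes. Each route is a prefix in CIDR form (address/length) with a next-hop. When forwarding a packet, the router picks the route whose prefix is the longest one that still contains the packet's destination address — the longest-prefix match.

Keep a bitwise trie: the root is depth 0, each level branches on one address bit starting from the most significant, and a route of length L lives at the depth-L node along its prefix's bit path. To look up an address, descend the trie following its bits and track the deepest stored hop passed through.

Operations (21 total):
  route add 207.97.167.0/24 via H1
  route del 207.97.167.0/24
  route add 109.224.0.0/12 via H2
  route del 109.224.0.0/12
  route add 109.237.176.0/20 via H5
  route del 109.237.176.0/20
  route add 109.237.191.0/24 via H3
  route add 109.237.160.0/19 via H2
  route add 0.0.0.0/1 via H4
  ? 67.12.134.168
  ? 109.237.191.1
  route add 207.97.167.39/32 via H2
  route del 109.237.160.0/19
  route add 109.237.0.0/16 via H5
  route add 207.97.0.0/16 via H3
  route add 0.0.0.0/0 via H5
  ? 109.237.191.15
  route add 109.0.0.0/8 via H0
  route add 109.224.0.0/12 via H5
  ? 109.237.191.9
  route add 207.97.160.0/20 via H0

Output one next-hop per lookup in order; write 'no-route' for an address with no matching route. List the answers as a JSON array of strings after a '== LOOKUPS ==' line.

Process each operation:
  + 207.97.167.0/24 (H1) depth=24
  del 207.97.167.0/24 (clear depth 24)
  + 109.224.0.0/12 (H2) depth=12
  del 109.224.0.0/12 (clear depth 12)
  + 109.237.176.0/20 (H5) depth=20
  del 109.237.176.0/20 (clear depth 20)
  + 109.237.191.0/24 (H3) depth=24
  + 109.237.160.0/19 (H2) depth=19
  + 0.0.0.0/1 (H4) depth=1
  lookup 67.12.134.168: bits 01 walk d0:-→d1:H4→d2:- -> H4
  lookup 109.237.191.1: bits 011011011110110110111111 walk d0:-→d1:H4→d2:-→d3:-→d4:-→d5:-→d6:-→d7:-→d8:-→d9:-→d10:-→d11:-→d12:-→d13:-→d14:-→d15:-→d16:-→d17:-→d18:-→d19:H2→d20:-→d21:-→d22:-→d23:-→d24:H3 -> H3
  + 207.97.167.39/32 (H2) depth=32
  del 109.237.160.0/19 (clear depth 19)
  + 109.237.0.0/16 (H5) depth=16
  + 207.97.0.0/16 (H3) depth=16
  + 0.0.0.0/0 (H5) depth=0
  lookup 109.237.191.15: bits 011011011110110110111111 walk d0:H5→d1:H4→d2:-→d3:-→d4:-→d5:-→d6:-→d7:-→d8:-→d9:-→d10:-→d11:-→d12:-→d13:-→d14:-→d15:-→d16:H5→d17:-→d18:-→d19:-→d20:-→d21:-→d22:-→d23:-→d24:H3 -> H3
  + 109.0.0.0/8 (H0) depth=8
  + 109.224.0.0/12 (H5) depth=12
  lookup 109.237.191.9: bits 011011011110110110111111 walk d0:H5→d1:H4→d2:-→d3:-→d4:-→d5:-→d6:-→d7:-→d8:H0→d9:-→d10:-→d11:-→d12:H5→d13:-→d14:-→d15:-→d16:H5→d17:-→d18:-→d19:-→d20:-→d21:-→d22:-→d23:-→d24:H3 -> H3
  + 207.97.160.0/20 (H0) depth=20

== LOOKUPS ==
["H4","H3","H3","H3"]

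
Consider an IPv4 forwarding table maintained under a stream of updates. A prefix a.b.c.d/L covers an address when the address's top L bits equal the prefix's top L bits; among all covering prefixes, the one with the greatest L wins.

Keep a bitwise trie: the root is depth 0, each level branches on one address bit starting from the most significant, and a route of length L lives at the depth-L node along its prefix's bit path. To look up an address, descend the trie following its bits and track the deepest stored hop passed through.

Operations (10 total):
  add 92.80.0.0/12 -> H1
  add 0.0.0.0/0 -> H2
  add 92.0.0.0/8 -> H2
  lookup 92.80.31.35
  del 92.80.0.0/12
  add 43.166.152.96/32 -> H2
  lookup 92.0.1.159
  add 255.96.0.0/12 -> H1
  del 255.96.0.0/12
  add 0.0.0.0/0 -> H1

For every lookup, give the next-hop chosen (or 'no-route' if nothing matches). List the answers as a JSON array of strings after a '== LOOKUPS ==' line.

Trace:
  + 92.80.0.0/12 (H1) depth=12
  + 0.0.0.0/0 (H2) depth=0
  + 92.0.0.0/8 (H2) depth=8
  ? 92.80.31.35  path d0:H2→d1:-→d2:-→d3:-→d4:-→d5:-→d6:-→d7:-→d8:H2→d9:-→d10:-→d11:-→d12:H1  best=H1
  del 92.80.0.0/12 (clear depth 12)
  + 43.166.152.96/32 (H2) depth=32
  ? 92.0.1.159  path d0:H2→d1:-→d2:-→d3:-→d4:-→d5:-→d6:-→d7:-→d8:H2→d9:-  best=H2
  + 255.96.0.0/12 (H1) depth=12
  del 255.96.0.0/12 (clear depth 12)
  + 0.0.0.0/0 (H1) depth=0

== LOOKUPS ==
["H1","H2"]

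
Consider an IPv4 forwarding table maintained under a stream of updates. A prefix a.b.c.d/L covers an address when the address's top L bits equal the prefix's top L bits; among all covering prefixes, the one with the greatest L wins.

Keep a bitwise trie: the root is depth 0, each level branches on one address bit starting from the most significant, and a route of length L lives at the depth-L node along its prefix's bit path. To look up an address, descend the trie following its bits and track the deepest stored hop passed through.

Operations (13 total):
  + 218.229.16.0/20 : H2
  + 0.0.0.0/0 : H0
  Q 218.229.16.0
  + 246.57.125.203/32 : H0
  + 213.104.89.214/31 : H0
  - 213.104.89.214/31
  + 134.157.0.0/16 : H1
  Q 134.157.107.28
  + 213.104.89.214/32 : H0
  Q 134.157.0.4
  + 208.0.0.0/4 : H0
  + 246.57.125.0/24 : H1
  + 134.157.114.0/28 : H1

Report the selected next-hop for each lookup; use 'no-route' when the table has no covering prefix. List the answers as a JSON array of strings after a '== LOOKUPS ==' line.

Trace:
  + 218.229.16.0/20 (H2) depth=20
  + 0.0.0.0/0 (H0) depth=0
  ? 218.229.16.0  path d0:H0→d1:-→d2:-→d3:-→d4:-→d5:-→d6:-→d7:-→d8:-→d9:-→d10:-→d11:-→d12:-→d13:-→d14:-→d15:-→d16:-→d17:-→d18:-→d19:-→d20:H2  best=H2
  + 246.57.125.203/32 (H0) depth=32
  + 213.104.89.214/31 (H0) depth=31
  del 213.104.89.214/31 (clear depth 31)
  + 134.157.0.0/16 (H1) depth=16
  ? 134.157.107.28  path d0:H0→d1:-→d2:-→d3:-→d4:-→d5:-→d6:-→d7:-→d8:-→d9:-→d10:-→d11:-→d12:-→d13:-→d14:-→d15:-→d16:H1  best=H1
  + 213.104.89.214/32 (H0) depth=32
  ? 134.157.0.4  path d0:H0→d1:-→d2:-→d3:-→d4:-→d5:-→d6:-→d7:-→d8:-→d9:-→d10:-→d11:-→d12:-→d13:-→d14:-→d15:-→d16:H1  best=H1
  + 208.0.0.0/4 (H0) depth=4
  + 246.57.125.0/24 (H1) depth=24
  + 134.157.114.0/28 (H1) depth=28

== LOOKUPS ==
["H2","H1","H1"]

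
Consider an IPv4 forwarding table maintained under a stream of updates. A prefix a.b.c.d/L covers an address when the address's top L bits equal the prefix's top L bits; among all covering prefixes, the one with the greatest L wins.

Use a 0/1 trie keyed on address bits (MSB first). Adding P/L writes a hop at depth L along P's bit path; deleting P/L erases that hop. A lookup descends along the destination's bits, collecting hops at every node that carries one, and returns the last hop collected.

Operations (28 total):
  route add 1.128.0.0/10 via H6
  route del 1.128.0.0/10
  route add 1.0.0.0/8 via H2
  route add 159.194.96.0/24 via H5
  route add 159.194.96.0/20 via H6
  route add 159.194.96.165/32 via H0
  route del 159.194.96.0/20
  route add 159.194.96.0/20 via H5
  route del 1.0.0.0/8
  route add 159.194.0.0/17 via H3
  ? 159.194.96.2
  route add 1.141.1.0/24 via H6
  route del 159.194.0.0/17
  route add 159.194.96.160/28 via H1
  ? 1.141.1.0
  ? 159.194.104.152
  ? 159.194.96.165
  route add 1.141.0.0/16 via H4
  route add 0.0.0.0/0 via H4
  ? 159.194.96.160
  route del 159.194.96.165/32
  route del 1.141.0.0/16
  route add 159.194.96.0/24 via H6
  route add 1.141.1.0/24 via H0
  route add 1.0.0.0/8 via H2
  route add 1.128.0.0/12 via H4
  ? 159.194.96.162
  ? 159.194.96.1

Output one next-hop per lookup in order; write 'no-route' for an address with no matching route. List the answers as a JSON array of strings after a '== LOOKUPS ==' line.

Apply in order:
  add 1.128.0.0/10 -> H6 at depth 10
  - 1.128.0.0/10 clear@10
  add 1.0.0.0/8 -> H2 at depth 8
  add 159.194.96.0/24 -> H5 at depth 24
  add 159.194.96.0/20 -> H6 at depth 20
  add 159.194.96.165/32 -> H0 at depth 32
  - 159.194.96.0/20 clear@20
  add 159.194.96.0/20 -> H5 at depth 20
  - 1.0.0.0/8 clear@8
  add 159.194.0.0/17 -> H3 at depth 17
  ? 159.194.96.2  path d0:-→d1:-→d2:-→d3:-→d4:-→d5:-→d6:-→d7:-→d8:-→d9:-→d10:-→d11:-→d12:-→d13:-→d14:-→d15:-→d16:-→d17:H3→d18:-→d19:-→d20:H5→d21:-→d22:-→d23:-→d24:H5  best=H5
  add 1.141.1.0/24 -> H6 at depth 24
  - 159.194.0.0/17 clear@17
  add 159.194.96.160/28 -> H1 at depth 28
  ? 1.141.1.0  path d0:-→d1:-→d2:-→d3:-→d4:-→d5:-→d6:-→d7:-→d8:-→d9:-→d10:-→d11:-→d12:-→d13:-→d14:-→d15:-→d16:-→d17:-→d18:-→d19:-→d20:-→d21:-→d22:-→d23:-→d24:H6  best=H6
  ? 159.194.104.152  path d0:-→d1:-→d2:-→d3:-→d4:-→d5:-→d6:-→d7:-→d8:-→d9:-→d10:-→d11:-→d12:-→d13:-→d14:-→d15:-→d16:-→d17:-→d18:-→d19:-→d20:H5  best=H5
  ? 159.194.96.165  path d0:-→d1:-→d2:-→d3:-→d4:-→d5:-→d6:-→d7:-→d8:-→d9:-→d10:-→d11:-→d12:-→d13:-→d14:-→d15:-→d16:-→d17:-→d18:-→d19:-→d20:H5→d21:-→d22:-→d23:-→d24:H5→d25:-→d26:-→d27:-→d28:H1→d29:-→d30:-→d31:-→d32:H0  best=H0
  add 1.141.0.0/16 -> H4 at depth 16
  add 0.0.0.0/0 -> H4 at depth 0
  ? 159.194.96.160  path d0:H4→d1:-→d2:-→d3:-→d4:-→d5:-→d6:-→d7:-→d8:-→d9:-→d10:-→d11:-→d12:-→d13:-→d14:-→d15:-→d16:-→d17:-→d18:-→d19:-→d20:H5→d21:-→d22:-→d23:-→d24:H5→d25:-→d26:-→d27:-→d28:H1→d29:-  best=H1
  - 159.194.96.165/32 clear@32
  - 1.141.0.0/16 clear@16
  add 159.194.96.0/24 -> H6 at depth 24
  add 1.141.1.0/24 -> H0 at depth 24
  add 1.0.0.0/8 -> H2 at depth 8
  add 1.128.0.0/12 -> H4 at depth 12
  ? 159.194.96.162  path d0:H4→d1:-→d2:-→d3:-→d4:-→d5:-→d6:-→d7:-→d8:-→d9:-→d10:-→d11:-→d12:-→d13:-→d14:-→d15:-→d16:-→d17:-→d18:-→d19:-→d20:H5→d21:-→d22:-→d23:-→d24:H6→d25:-→d26:-→d27:-→d28:H1→d29:-  best=H1
  ? 159.194.96.1  path d0:H4→d1:-→d2:-→d3:-→d4:-→d5:-→d6:-→d7:-→d8:-→d9:-→d10:-→d11:-→d12:-→d13:-→d14:-→d15:-→d16:-→d17:-→d18:-→d19:-→d20:H5→d21:-→d22:-→d23:-→d24:H6  best=H6

== LOOKUPS ==
["H5","H6","H5","H0","H1","H1","H6"]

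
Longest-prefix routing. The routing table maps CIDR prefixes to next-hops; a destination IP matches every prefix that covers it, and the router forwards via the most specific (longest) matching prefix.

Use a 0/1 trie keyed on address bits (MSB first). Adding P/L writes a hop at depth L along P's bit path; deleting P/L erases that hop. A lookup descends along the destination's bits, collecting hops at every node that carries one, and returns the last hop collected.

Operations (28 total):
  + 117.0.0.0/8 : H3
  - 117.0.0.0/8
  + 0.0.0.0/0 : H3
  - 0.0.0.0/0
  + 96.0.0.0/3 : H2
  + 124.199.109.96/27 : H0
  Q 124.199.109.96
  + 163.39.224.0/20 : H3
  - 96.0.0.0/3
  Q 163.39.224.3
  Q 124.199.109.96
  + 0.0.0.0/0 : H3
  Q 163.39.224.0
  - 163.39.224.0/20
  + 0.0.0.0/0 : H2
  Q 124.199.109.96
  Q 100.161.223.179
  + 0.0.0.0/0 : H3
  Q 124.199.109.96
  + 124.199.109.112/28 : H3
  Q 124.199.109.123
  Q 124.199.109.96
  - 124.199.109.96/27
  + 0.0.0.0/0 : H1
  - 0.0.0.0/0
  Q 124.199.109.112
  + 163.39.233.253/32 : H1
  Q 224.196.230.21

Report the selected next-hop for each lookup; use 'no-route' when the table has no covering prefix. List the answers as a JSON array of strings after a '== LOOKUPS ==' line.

Apply in order:
  add 117.0.0.0/8 -> H3 at depth 8
  del 117.0.0.0/8 (clear depth 8)
  add 0.0.0.0/0 -> H3 at depth 0
  del 0.0.0.0/0 (clear depth 0)
  add 96.0.0.0/3 -> H2 at depth 3
  add 124.199.109.96/27 -> H0 at depth 27
  lookup 124.199.109.96: bits 011111001100011101101101011 walk d0:-→d1:-→d2:-→d3:H2→d4:-→d5:-→d6:-→d7:-→d8:-→d9:-→d10:-→d11:-→d12:-→d13:-→d14:-→d15:-→d16:-→d17:-→d18:-→d19:-→d20:-→d21:-→d22:-→d23:-→d24:-→d25:-→d26:-→d27:H0 -> H0
  add 163.39.224.0/20 -> H3 at depth 20
  del 96.0.0.0/3 (clear depth 3)
  lookup 163.39.224.3: bits 10100011001001111110 walk d0:-→d1:-→d2:-→d3:-→d4:-→d5:-→d6:-→d7:-→d8:-→d9:-→d10:-→d11:-→d12:-→d13:-→d14:-→d15:-→d16:-→d17:-→d18:-→d19:-→d20:H3 -> H3
  lookup 124.199.109.96: bits 011111001100011101101101011 walk d0:-→d1:-→d2:-→d3:-→d4:-→d5:-→d6:-→d7:-→d8:-→d9:-→d10:-→d11:-→d12:-→d13:-→d14:-→d15:-→d16:-→d17:-→d18:-→d19:-→d20:-→d21:-→d22:-→d23:-→d24:-→d25:-→d26:-→d27:H0 -> H0
  add 0.0.0.0/0 -> H3 at depth 0
  lookup 163.39.224.0: bits 10100011001001111110 walk d0:H3→d1:-→d2:-→d3:-→d4:-→d5:-→d6:-→d7:-→d8:-→d9:-→d10:-→d11:-→d12:-→d13:-→d14:-→d15:-→d16:-→d17:-→d18:-→d19:-→d20:H3 -> H3
  del 163.39.224.0/20 (clear depth 20)
  add 0.0.0.0/0 -> H2 at depth 0
  lookup 124.199.109.96: bits 011111001100011101101101011 walk d0:H2→d1:-→d2:-→d3:-→d4:-→d5:-→d6:-→d7:-→d8:-→d9:-→d10:-→d11:-→d12:-→d13:-→d14:-→d15:-→d16:-→d17:-→d18:-→d19:-→d20:-→d21:-→d22:-→d23:-→d24:-→d25:-→d26:-→d27:H0 -> H0
  lookup 100.161.223.179: bits 011 walk d0:H2→d1:-→d2:-→d3:- -> H2
  add 0.0.0.0/0 -> H3 at depth 0
  lookup 124.199.109.96: bits 011111001100011101101101011 walk d0:H3→d1:-→d2:-→d3:-→d4:-→d5:-→d6:-→d7:-→d8:-→d9:-→d10:-→d11:-→d12:-→d13:-→d14:-→d15:-→d16:-→d17:-→d18:-→d19:-→d20:-→d21:-→d22:-→d23:-→d24:-→d25:-→d26:-→d27:H0 -> H0
  add 124.199.109.112/28 -> H3 at depth 28
  lookup 124.199.109.123: bits 0111110011000111011011010111 walk d0:H3→d1:-→d2:-→d3:-→d4:-→d5:-→d6:-→d7:-→d8:-→d9:-→d10:-→d11:-→d12:-→d13:-→d14:-→d15:-→d16:-→d17:-→d18:-→d19:-→d20:-→d21:-→d22:-→d23:-→d24:-→d25:-→d26:-→d27:H0→d28:H3 -> H3
  lookup 124.199.109.96: bits 011111001100011101101101011 walk d0:H3→d1:-→d2:-→d3:-→d4:-→d5:-→d6:-→d7:-→d8:-→d9:-→d10:-→d11:-→d12:-→d13:-→d14:-→d15:-→d16:-→d17:-→d18:-→d19:-→d20:-→d21:-→d22:-→d23:-→d24:-→d25:-→d26:-→d27:H0 -> H0
  del 124.199.109.96/27 (clear depth 27)
  add 0.0.0.0/0 -> H1 at depth 0
  del 0.0.0.0/0 (clear depth 0)
  lookup 124.199.109.112: bits 0111110011000111011011010111 walk d0:-→d1:-→d2:-→d3:-→d4:-→d5:-→d6:-→d7:-→d8:-→d9:-→d10:-→d11:-→d12:-→d13:-→d14:-→d15:-→d16:-→d17:-→d18:-→d19:-→d20:-→d21:-→d22:-→d23:-→d24:-→d25:-→d26:-→d27:-→d28:H3 -> H3
  add 163.39.233.253/32 -> H1 at depth 32
  lookup 224.196.230.21: bits 1 walk d0:-→d1:- -> no-route

== LOOKUPS ==
["H0","H3","H0","H3","H0","H2","H0","H3","H0","H3","no-route"]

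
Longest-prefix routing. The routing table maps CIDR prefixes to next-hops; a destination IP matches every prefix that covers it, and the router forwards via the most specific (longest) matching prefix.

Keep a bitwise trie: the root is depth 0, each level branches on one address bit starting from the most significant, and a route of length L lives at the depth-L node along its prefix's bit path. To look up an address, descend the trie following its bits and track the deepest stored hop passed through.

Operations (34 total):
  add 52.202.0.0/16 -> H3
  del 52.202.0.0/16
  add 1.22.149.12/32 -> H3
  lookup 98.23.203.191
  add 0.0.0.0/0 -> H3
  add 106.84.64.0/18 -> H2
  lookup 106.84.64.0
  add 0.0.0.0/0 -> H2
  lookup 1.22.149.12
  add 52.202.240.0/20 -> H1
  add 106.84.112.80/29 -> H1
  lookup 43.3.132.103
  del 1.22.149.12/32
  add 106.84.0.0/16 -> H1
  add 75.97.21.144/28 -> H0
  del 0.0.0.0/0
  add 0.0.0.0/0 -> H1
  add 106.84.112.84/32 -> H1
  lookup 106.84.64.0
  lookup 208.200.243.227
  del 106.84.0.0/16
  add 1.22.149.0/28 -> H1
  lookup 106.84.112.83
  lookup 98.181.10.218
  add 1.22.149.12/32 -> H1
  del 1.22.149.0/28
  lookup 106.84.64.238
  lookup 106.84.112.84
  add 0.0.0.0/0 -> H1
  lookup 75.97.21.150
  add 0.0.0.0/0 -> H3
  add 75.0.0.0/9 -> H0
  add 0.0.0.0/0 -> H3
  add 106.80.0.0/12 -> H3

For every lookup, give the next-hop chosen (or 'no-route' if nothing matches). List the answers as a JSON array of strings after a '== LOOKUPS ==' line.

Process each operation:
  add 52.202.0.0/16 -> H3 at depth 16
  del 52.202.0.0/16 (clear depth 16)
  add 1.22.149.12/32 -> H3 at depth 32
  ? 98.23.203.191  path d0:-→d1:-  best=no-route
  add 0.0.0.0/0 -> H3 at depth 0
  add 106.84.64.0/18 -> H2 at depth 18
  ? 106.84.64.0  path d0:H3→d1:-→d2:-→d3:-→d4:-→d5:-→d6:-→d7:-→d8:-→d9:-→d10:-→d11:-→d12:-→d13:-→d14:-→d15:-→d16:-→d17:-→d18:H2  best=H2
  add 0.0.0.0/0 -> H2 at depth 0
  ? 1.22.149.12  path d0:H2→d1:-→d2:-→d3:-→d4:-→d5:-→d6:-→d7:-→d8:-→d9:-→d10:-→d11:-→d12:-→d13:-→d14:-→d15:-→d16:-→d17:-→d18:-→d19:-→d20:-→d21:-→d22:-→d23:-→d24:-→d25:-→d26:-→d27:-→d28:-→d29:-→d30:-→d31:-→d32:H3  best=H3
  add 52.202.240.0/20 -> H1 at depth 20
  add 106.84.112.80/29 -> H1 at depth 29
  ? 43.3.132.103  path d0:H2→d1:-→d2:-→d3:-  best=H2
  del 1.22.149.12/32 (clear depth 32)
  add 106.84.0.0/16 -> H1 at depth 16
  add 75.97.21.144/28 -> H0 at depth 28
  del 0.0.0.0/0 (clear depth 0)
  add 0.0.0.0/0 -> H1 at depth 0
  add 106.84.112.84/32 -> H1 at depth 32
  ? 106.84.64.0  path d0:H1→d1:-→d2:-→d3:-→d4:-→d5:-→d6:-→d7:-→d8:-→d9:-→d10:-→d11:-→d12:-→d13:-→d14:-→d15:-→d16:H1→d17:-→d18:H2  best=H2
  ? 208.200.243.227  path d0:H1  best=H1
  del 106.84.0.0/16 (clear depth 16)
  add 1.22.149.0/28 -> H1 at depth 28
  ? 106.84.112.83  path d0:H1→d1:-→d2:-→d3:-→d4:-→d5:-→d6:-→d7:-→d8:-→d9:-→d10:-→d11:-→d12:-→d13:-→d14:-→d15:-→d16:-→d17:-→d18:H2→d19:-→d20:-→d21:-→d22:-→d23:-→d24:-→d25:-→d26:-→d27:-→d28:-→d29:H1  best=H1
  ? 98.181.10.218  path d0:H1→d1:-→d2:-→d3:-→d4:-  best=H1
  add 1.22.149.12/32 -> H1 at depth 32
  del 1.22.149.0/28 (clear depth 28)
  ? 106.84.64.238  path d0:H1→d1:-→d2:-→d3:-→d4:-→d5:-→d6:-→d7:-→d8:-→d9:-→d10:-→d11:-→d12:-→d13:-→d14:-→d15:-→d16:-→d17:-→d18:H2  best=H2
  ? 106.84.112.84  path d0:H1→d1:-→d2:-→d3:-→d4:-→d5:-→d6:-→d7:-→d8:-→d9:-→d10:-→d11:-→d12:-→d13:-→d14:-→d15:-→d16:-→d17:-→d18:H2→d19:-→d20:-→d21:-→d22:-→d23:-→d24:-→d25:-→d26:-→d27:-→d28:-→d29:H1→d30:-→d31:-→d32:H1  best=H1
  add 0.0.0.0/0 -> H1 at depth 0
  ? 75.97.21.150  path d0:H1→d1:-→d2:-→d3:-→d4:-→d5:-→d6:-→d7:-→d8:-→d9:-→d10:-→d11:-→d12:-→d13:-→d14:-→d15:-→d16:-→d17:-→d18:-→d19:-→d20:-→d21:-→d22:-→d23:-→d24:-→d25:-→d26:-→d27:-→d28:H0  best=H0
  add 0.0.0.0/0 -> H3 at depth 0
  add 75.0.0.0/9 -> H0 at depth 9
  add 0.0.0.0/0 -> H3 at depth 0
  add 106.80.0.0/12 -> H3 at depth 12

== LOOKUPS ==
["no-route","H2","H3","H2","H2","H1","H1","H1","H2","H1","H0"]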